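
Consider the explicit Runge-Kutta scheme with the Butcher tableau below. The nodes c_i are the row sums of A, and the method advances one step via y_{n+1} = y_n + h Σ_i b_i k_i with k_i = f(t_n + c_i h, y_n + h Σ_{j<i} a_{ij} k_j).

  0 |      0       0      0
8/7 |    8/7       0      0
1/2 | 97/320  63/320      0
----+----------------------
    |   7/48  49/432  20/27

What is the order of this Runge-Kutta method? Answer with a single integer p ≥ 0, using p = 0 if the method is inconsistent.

b = (7/48, 49/432, 20/27)
c = (0, 8/7, 1/2)
Ac = (0, 0, 9/40)
Σ b_i: 7/48·1 + 49/432·1 + 20/27·1 = 1 ✓
b·c: 49/432·8/7 + 20/27·1/2 = 1/2 ✓
b·c²: 49/432·64/49 + 20/27·1/4 = 1/3 ✓
b·Ac: 20/27·9/40 = 1/6 ✓; 3 stages ⇒ order 3.

3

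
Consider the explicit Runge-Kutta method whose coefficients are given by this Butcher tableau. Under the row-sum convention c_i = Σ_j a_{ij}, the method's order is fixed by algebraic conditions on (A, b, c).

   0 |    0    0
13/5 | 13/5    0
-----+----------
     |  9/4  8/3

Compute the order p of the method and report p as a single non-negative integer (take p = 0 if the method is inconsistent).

0

b = (9/4, 8/3)
c = (0, 13/5)
Σ b_i: 9/4·1 + 8/3·1 = 59/12 ≠ 1 ⇒ order 0.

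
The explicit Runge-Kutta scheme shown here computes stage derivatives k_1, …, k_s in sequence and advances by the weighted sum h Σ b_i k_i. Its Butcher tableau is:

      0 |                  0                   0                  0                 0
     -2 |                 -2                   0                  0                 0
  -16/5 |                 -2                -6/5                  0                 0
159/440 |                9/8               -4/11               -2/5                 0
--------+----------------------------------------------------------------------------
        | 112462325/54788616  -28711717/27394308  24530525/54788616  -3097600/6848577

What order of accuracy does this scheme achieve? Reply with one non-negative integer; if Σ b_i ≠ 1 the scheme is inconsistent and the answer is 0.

b = (112462325/54788616, -28711717/27394308, 24530525/54788616, -3097600/6848577)
c = (0, -2, -16/5, 159/440)
Ac = (0, 0, 12/5, 552/275)
Σ b_i: 112462325/54788616·1 + (-28711717/27394308)·1 + 24530525/54788616·1 + (-3097600/6848577)·1 = 1 ✓
b·c: (-28711717/27394308)·(-2) + 24530525/54788616·(-16/5) + (-3097600/6848577)·159/440 = 1/2 ✓
b·c²: (-28711717/27394308)·4 + 24530525/54788616·256/25 + (-3097600/6848577)·25281/193600 = 1/3 ✓
b·Ac: 24530525/54788616·12/5 + (-3097600/6848577)·552/275 = 1/6 ✓
b·c³: (-28711717/27394308)·(-8) + 24530525/54788616·(-4096/125) + (-3097600/6848577)·4019679/85184000 = -158399144/25111449 ≠ 1/4 ⇒ order 3.
b·(c∘Ac): 24530525/54788616·(-192/25) + (-3097600/6848577)·10971/15125 = -42993608/11414295 ≠ 1/8
b·Ac²: 24530525/54788616·(-24/5) + (-3097600/6848577)·(-7632/1375) = 4125091/11414295 ≠ 1/12
b·A²c: (-3097600/6848577)·(-24/25) = 991232/2282859 ≠ 1/24

3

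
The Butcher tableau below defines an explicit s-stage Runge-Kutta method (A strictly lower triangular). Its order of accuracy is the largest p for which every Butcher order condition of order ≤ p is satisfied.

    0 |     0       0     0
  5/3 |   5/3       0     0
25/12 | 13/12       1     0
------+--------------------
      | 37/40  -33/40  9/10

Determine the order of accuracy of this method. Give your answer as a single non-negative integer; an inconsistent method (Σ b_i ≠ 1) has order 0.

2

b = (37/40, -33/40, 9/10)
c = (0, 5/3, 25/12)
Ac = (0, 0, 5/3)
Σ b_i: 37/40·1 + (-33/40)·1 + 9/10·1 = 1 ✓
b·c: (-33/40)·5/3 + 9/10·25/12 = 1/2 ✓
b·c²: (-33/40)·25/9 + 9/10·625/144 = 155/96 ≠ 1/3 ⇒ order 2.
b·Ac: 9/10·5/3 = 3/2 ≠ 1/6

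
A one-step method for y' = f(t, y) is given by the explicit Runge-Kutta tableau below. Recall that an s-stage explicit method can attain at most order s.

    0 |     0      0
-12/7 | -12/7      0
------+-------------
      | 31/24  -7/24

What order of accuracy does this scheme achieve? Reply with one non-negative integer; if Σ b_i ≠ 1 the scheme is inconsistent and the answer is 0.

2

b = (31/24, -7/24)
c = (0, -12/7)
Σ b_i: 31/24·1 + (-7/24)·1 = 1 ✓
b·c: (-7/24)·(-12/7) = 1/2 ✓; 2 stages ⇒ order 2.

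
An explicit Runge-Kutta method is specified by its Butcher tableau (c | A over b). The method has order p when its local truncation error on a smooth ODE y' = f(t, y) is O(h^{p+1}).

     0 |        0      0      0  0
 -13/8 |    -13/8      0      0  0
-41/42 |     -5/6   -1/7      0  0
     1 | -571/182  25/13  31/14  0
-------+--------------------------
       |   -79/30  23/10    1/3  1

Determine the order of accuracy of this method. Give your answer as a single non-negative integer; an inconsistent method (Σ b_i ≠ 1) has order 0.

1

b = (-79/30, 23/10, 1/3, 1)
c = (0, -13/8, -41/42, 1)
Ac = (0, 0, 13/56, -6217/1176)
Σ b_i: (-79/30)·1 + 23/10·1 + 1/3·1 + 1·1 = 1 ✓
b·c: 23/10·(-13/8) + 1/3·(-41/42) + 1·1 = -15437/5040 ≠ 1/2 ⇒ order 1.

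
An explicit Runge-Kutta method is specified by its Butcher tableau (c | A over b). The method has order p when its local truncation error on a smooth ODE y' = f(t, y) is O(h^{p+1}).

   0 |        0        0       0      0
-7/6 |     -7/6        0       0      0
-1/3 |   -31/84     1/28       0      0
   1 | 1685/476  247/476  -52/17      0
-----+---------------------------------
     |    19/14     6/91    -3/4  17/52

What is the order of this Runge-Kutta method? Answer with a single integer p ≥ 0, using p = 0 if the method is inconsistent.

b = (19/14, 6/91, -3/4, 17/52)
c = (0, -7/6, -1/3, 1)
Ac = (0, 0, -1/24, 169/408)
Σ b_i: 19/14·1 + 6/91·1 + (-3/4)·1 + 17/52·1 = 1 ✓
b·c: 6/91·(-7/6) + (-3/4)·(-1/3) + 17/52·1 = 1/2 ✓
b·c²: 6/91·49/36 + (-3/4)·1/9 + 17/52·1 = 1/3 ✓
b·Ac: (-3/4)·(-1/24) + 17/52·169/408 = 1/6 ✓
b·c³: 6/91·(-343/216) + (-3/4)·(-1/27) + 17/52·1 = 1/4 ✓
b·(c∘Ac): (-3/4)·1/72 + 17/52·169/408 = 1/8 ✓
b·Ac²: (-3/4)·7/144 + 17/52·299/816 = 1/12 ✓
b·A²c: 17/52·13/102 = 1/24 ✓; 4 stages ⇒ order 4.

4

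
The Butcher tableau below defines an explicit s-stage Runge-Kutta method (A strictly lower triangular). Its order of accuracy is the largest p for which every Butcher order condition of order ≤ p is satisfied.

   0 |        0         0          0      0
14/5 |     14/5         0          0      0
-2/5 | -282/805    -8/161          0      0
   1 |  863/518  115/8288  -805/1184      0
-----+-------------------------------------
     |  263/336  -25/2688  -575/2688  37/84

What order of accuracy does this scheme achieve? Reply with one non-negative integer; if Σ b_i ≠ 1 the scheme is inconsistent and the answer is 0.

b = (263/336, -25/2688, -575/2688, 37/84)
c = (0, 14/5, -2/5, 1)
Ac = (0, 0, -16/115, 23/74)
Σ b_i: 263/336·1 + (-25/2688)·1 + (-575/2688)·1 + 37/84·1 = 1 ✓
b·c: (-25/2688)·14/5 + (-575/2688)·(-2/5) + 37/84·1 = 1/2 ✓
b·c²: (-25/2688)·196/25 + (-575/2688)·4/25 + 37/84·1 = 1/3 ✓
b·Ac: (-575/2688)·(-16/115) + 37/84·23/74 = 1/6 ✓
b·c³: (-25/2688)·2744/125 + (-575/2688)·(-8/125) + 37/84·1 = 1/4 ✓
b·(c∘Ac): (-575/2688)·32/575 + 37/84·23/74 = 1/8 ✓
b·Ac²: (-575/2688)·(-224/575) = 1/12 ✓
b·A²c: 37/84·7/74 = 1/24 ✓; 4 stages ⇒ order 4.

4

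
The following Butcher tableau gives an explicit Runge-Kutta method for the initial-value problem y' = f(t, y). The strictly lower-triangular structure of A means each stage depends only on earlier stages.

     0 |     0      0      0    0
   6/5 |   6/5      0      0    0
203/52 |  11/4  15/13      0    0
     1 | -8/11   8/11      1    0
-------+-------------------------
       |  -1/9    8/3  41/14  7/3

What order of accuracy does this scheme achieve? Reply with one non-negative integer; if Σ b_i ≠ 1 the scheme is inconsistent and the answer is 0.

0

b = (-1/9, 8/3, 41/14, 7/3)
c = (0, 6/5, 203/52, 1)
Ac = (0, 0, 18/13, 13661/2860)
Σ b_i: (-1/9)·1 + 8/3·1 + 41/14·1 + 7/3·1 = 985/126 ≠ 1 ⇒ order 0.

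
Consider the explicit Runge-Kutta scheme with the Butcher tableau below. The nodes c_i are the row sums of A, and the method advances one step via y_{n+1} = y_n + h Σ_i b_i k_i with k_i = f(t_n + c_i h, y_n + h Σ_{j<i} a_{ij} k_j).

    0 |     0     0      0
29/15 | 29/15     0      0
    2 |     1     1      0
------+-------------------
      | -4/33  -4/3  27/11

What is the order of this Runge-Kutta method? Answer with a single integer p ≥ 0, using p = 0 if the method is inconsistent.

1

b = (-4/33, -4/3, 27/11)
c = (0, 29/15, 2)
Ac = (0, 0, 29/15)
Σ b_i: (-4/33)·1 + (-4/3)·1 + 27/11·1 = 1 ✓
b·c: (-4/3)·29/15 + 27/11·2 = 1154/495 ≠ 1/2 ⇒ order 1.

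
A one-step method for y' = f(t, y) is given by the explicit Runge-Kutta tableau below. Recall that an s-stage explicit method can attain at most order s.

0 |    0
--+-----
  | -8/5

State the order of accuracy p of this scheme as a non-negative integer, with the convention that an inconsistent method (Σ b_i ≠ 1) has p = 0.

0

b = (-8/5)
c = (0)
Σ b_i: (-8/5)·1 = -8/5 ≠ 1 ⇒ order 0.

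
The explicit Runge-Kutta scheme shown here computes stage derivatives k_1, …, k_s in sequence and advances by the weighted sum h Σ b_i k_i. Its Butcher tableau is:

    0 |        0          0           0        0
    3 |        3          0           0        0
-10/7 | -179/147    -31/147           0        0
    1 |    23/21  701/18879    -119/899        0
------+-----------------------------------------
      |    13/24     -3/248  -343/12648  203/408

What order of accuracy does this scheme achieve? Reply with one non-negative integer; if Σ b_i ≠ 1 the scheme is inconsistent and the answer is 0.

b = (13/24, -3/248, -343/12648, 203/408)
c = (0, 3, -10/7, 1)
Ac = (0, 0, -31/49, 61/203)
Σ b_i: 13/24·1 + (-3/248)·1 + (-343/12648)·1 + 203/408·1 = 1 ✓
b·c: (-3/248)·3 + (-343/12648)·(-10/7) + 203/408·1 = 1/2 ✓
b·c²: (-3/248)·9 + (-343/12648)·100/49 + 203/408·1 = 1/3 ✓
b·Ac: (-343/12648)·(-31/49) + 203/408·61/203 = 1/6 ✓
b·c³: (-3/248)·27 + (-343/12648)·(-1000/343) + 203/408·1 = 1/4 ✓
b·(c∘Ac): (-343/12648)·310/343 + 203/408·61/203 = 1/8 ✓
b·Ac²: (-343/12648)·(-93/49) + 203/408·13/203 = 1/12 ✓
b·A²c: 203/408·17/203 = 1/24 ✓; 4 stages ⇒ order 4.

4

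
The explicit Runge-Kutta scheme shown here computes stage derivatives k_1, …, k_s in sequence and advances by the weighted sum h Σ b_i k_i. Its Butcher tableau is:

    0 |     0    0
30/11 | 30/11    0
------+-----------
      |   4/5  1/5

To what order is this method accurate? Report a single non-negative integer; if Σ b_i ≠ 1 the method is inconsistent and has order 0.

b = (4/5, 1/5)
c = (0, 30/11)
Σ b_i: 4/5·1 + 1/5·1 = 1 ✓
b·c: 1/5·30/11 = 6/11 ≠ 1/2 ⇒ order 1.

1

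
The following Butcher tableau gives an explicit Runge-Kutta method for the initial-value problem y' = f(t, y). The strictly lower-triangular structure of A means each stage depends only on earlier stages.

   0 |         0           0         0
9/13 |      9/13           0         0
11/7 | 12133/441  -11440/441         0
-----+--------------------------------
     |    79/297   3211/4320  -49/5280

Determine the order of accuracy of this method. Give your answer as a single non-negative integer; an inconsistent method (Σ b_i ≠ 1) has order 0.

b = (79/297, 3211/4320, -49/5280)
c = (0, 9/13, 11/7)
Ac = (0, 0, -880/49)
Σ b_i: 79/297·1 + 3211/4320·1 + (-49/5280)·1 = 1 ✓
b·c: 3211/4320·9/13 + (-49/5280)·11/7 = 1/2 ✓
b·c²: 3211/4320·81/169 + (-49/5280)·121/49 = 1/3 ✓
b·Ac: (-49/5280)·(-880/49) = 1/6 ✓; 3 stages ⇒ order 3.

3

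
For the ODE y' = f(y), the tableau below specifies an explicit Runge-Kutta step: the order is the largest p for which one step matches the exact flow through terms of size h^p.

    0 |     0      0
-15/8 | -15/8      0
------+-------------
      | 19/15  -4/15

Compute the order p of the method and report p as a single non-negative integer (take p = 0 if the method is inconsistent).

2

b = (19/15, -4/15)
c = (0, -15/8)
Σ b_i: 19/15·1 + (-4/15)·1 = 1 ✓
b·c: (-4/15)·(-15/8) = 1/2 ✓; 2 stages ⇒ order 2.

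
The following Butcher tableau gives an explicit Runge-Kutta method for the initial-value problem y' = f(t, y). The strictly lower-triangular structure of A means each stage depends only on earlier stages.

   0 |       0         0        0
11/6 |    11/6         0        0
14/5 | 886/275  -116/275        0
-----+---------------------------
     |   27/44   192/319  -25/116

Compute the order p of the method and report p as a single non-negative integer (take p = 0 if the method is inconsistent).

3

b = (27/44, 192/319, -25/116)
c = (0, 11/6, 14/5)
Ac = (0, 0, -58/75)
Σ b_i: 27/44·1 + 192/319·1 + (-25/116)·1 = 1 ✓
b·c: 192/319·11/6 + (-25/116)·14/5 = 1/2 ✓
b·c²: 192/319·121/36 + (-25/116)·196/25 = 1/3 ✓
b·Ac: (-25/116)·(-58/75) = 1/6 ✓; 3 stages ⇒ order 3.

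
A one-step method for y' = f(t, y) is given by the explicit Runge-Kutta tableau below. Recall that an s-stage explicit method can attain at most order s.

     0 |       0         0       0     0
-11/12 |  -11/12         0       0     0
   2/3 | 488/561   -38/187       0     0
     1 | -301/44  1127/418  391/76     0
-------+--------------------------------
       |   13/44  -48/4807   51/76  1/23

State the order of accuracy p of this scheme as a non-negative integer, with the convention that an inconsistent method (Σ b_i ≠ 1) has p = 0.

b = (13/44, -48/4807, 51/76, 1/23)
c = (0, -11/12, 2/3, 1)
Ac = (0, 0, 19/102, 23/24)
Σ b_i: 13/44·1 + (-48/4807)·1 + 51/76·1 + 1/23·1 = 1 ✓
b·c: (-48/4807)·(-11/12) + 51/76·2/3 + 1/23·1 = 1/2 ✓
b·c²: (-48/4807)·121/144 + 51/76·4/9 + 1/23·1 = 1/3 ✓
b·Ac: 51/76·19/102 + 1/23·23/24 = 1/6 ✓
b·c³: (-48/4807)·(-1331/1728) + 51/76·8/27 + 1/23·1 = 1/4 ✓
b·(c∘Ac): 51/76·19/153 + 1/23·23/24 = 1/8 ✓
b·Ac²: 51/76·(-209/1224) + 1/23·437/96 = 1/12 ✓
b·A²c: 1/23·23/24 = 1/24 ✓; 4 stages ⇒ order 4.

4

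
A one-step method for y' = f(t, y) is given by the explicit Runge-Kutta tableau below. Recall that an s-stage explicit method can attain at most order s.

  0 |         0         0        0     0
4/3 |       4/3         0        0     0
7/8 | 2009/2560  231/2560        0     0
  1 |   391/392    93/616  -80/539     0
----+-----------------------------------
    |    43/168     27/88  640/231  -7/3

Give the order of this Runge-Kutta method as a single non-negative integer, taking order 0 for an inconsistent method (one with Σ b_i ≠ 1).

b = (43/168, 27/88, 640/231, -7/3)
c = (0, 4/3, 7/8, 1)
Ac = (0, 0, 77/640, 1/14)
Σ b_i: 43/168·1 + 27/88·1 + 640/231·1 + (-7/3)·1 = 1 ✓
b·c: 27/88·4/3 + 640/231·7/8 + (-7/3)·1 = 1/2 ✓
b·c²: 27/88·16/9 + 640/231·49/64 + (-7/3)·1 = 1/3 ✓
b·Ac: 640/231·77/640 + (-7/3)·1/14 = 1/6 ✓
b·c³: 27/88·64/27 + 640/231·343/512 + (-7/3)·1 = 1/4 ✓
b·(c∘Ac): 640/231·539/5120 + (-7/3)·1/14 = 1/8 ✓
b·Ac²: 640/231·77/480 + (-7/3)·13/84 = 1/12 ✓
b·A²c: (-7/3)·(-1/56) = 1/24 ✓; 4 stages ⇒ order 4.

4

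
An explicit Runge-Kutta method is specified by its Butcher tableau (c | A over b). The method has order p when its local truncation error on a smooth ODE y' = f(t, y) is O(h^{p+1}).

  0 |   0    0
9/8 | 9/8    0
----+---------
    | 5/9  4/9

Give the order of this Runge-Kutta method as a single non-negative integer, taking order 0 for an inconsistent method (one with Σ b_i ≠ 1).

2

b = (5/9, 4/9)
c = (0, 9/8)
Σ b_i: 5/9·1 + 4/9·1 = 1 ✓
b·c: 4/9·9/8 = 1/2 ✓; 2 stages ⇒ order 2.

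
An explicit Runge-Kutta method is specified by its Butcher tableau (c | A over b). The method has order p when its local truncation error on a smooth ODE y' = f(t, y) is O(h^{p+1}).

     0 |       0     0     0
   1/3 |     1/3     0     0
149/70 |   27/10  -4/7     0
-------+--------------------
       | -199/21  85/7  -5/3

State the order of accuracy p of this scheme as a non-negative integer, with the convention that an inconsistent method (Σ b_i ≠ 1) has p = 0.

2

b = (-199/21, 85/7, -5/3)
c = (0, 1/3, 149/70)
Ac = (0, 0, -4/21)
Σ b_i: (-199/21)·1 + 85/7·1 + (-5/3)·1 = 1 ✓
b·c: 85/7·1/3 + (-5/3)·149/70 = 1/2 ✓
b·c²: 85/7·1/9 + (-5/3)·22201/4900 = -54703/8820 ≠ 1/3 ⇒ order 2.
b·Ac: (-5/3)·(-4/21) = 20/63 ≠ 1/6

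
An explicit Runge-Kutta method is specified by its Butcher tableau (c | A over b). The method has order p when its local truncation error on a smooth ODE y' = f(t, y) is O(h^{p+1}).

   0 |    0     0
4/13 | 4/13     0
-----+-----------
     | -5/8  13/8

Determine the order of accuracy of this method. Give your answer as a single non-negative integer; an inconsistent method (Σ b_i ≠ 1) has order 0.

b = (-5/8, 13/8)
c = (0, 4/13)
Σ b_i: (-5/8)·1 + 13/8·1 = 1 ✓
b·c: 13/8·4/13 = 1/2 ✓; 2 stages ⇒ order 2.

2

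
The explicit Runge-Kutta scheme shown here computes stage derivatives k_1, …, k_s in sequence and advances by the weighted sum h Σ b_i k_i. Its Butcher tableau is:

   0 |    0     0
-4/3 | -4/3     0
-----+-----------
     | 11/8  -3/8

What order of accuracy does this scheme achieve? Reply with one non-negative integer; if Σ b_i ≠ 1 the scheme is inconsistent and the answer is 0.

2

b = (11/8, -3/8)
c = (0, -4/3)
Σ b_i: 11/8·1 + (-3/8)·1 = 1 ✓
b·c: (-3/8)·(-4/3) = 1/2 ✓; 2 stages ⇒ order 2.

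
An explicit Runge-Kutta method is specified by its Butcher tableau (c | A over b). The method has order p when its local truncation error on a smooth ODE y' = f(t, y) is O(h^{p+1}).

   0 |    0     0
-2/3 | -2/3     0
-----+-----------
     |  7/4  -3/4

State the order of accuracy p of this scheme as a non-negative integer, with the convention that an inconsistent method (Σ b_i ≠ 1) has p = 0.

2

b = (7/4, -3/4)
c = (0, -2/3)
Σ b_i: 7/4·1 + (-3/4)·1 = 1 ✓
b·c: (-3/4)·(-2/3) = 1/2 ✓; 2 stages ⇒ order 2.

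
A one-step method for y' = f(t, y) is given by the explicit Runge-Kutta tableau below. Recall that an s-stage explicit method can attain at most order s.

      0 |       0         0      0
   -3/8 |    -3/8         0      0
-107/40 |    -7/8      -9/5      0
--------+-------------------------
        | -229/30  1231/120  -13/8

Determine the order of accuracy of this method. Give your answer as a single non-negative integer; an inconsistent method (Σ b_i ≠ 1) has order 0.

b = (-229/30, 1231/120, -13/8)
c = (0, -3/8, -107/40)
Ac = (0, 0, 27/40)
Σ b_i: (-229/30)·1 + 1231/120·1 + (-13/8)·1 = 1 ✓
b·c: 1231/120·(-3/8) + (-13/8)·(-107/40) = 1/2 ✓
b·c²: 1231/120·9/64 + (-13/8)·11449/1600 = -32593/3200 ≠ 1/3 ⇒ order 2.
b·Ac: (-13/8)·27/40 = -351/320 ≠ 1/6

2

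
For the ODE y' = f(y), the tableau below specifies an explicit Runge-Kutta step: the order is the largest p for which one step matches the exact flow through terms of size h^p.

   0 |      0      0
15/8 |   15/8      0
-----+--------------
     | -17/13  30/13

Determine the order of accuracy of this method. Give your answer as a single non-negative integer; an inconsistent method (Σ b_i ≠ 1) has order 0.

1

b = (-17/13, 30/13)
c = (0, 15/8)
Σ b_i: (-17/13)·1 + 30/13·1 = 1 ✓
b·c: 30/13·15/8 = 225/52 ≠ 1/2 ⇒ order 1.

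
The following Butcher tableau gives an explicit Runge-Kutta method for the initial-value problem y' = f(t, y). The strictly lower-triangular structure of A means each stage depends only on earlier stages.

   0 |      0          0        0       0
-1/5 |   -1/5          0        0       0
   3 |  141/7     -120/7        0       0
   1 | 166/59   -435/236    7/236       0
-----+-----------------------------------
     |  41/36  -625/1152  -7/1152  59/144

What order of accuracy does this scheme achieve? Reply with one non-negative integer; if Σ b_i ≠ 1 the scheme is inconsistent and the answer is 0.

b = (41/36, -625/1152, -7/1152, 59/144)
c = (0, -1/5, 3, 1)
Ac = (0, 0, 24/7, 27/59)
Σ b_i: 41/36·1 + (-625/1152)·1 + (-7/1152)·1 + 59/144·1 = 1 ✓
b·c: (-625/1152)·(-1/5) + (-7/1152)·3 + 59/144·1 = 1/2 ✓
b·c²: (-625/1152)·1/25 + (-7/1152)·9 + 59/144·1 = 1/3 ✓
b·Ac: (-7/1152)·24/7 + 59/144·27/59 = 1/6 ✓
b·c³: (-625/1152)·(-1/125) + (-7/1152)·27 + 59/144·1 = 1/4 ✓
b·(c∘Ac): (-7/1152)·72/7 + 59/144·27/59 = 1/8 ✓
b·Ac²: (-7/1152)·(-24/35) + 59/144·57/295 = 1/12 ✓
b·A²c: 59/144·6/59 = 1/24 ✓; 4 stages ⇒ order 4.

4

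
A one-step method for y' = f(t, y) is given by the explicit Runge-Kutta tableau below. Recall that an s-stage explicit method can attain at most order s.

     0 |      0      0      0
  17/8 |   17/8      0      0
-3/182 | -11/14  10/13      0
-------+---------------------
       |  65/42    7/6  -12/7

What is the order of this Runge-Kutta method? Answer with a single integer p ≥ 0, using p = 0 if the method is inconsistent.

b = (65/42, 7/6, -12/7)
c = (0, 17/8, -3/182)
Ac = (0, 0, 85/52)
Σ b_i: 65/42·1 + 7/6·1 + (-12/7)·1 = 1 ✓
b·c: 7/6·17/8 + (-12/7)·(-3/182) = 76667/30576 ≠ 1/2 ⇒ order 1.

1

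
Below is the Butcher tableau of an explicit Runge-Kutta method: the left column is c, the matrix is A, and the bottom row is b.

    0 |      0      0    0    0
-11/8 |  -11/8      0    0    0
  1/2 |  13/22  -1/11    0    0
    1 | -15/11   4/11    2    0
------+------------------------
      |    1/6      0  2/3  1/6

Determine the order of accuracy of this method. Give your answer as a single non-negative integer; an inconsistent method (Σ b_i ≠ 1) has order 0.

b = (1/6, 0, 2/3, 1/6)
c = (0, -11/8, 1/2, 1)
Ac = (0, 0, 1/8, 1/2)
Σ b_i: 1/6·1 + 2/3·1 + 1/6·1 = 1 ✓
b·c: 2/3·1/2 + 1/6·1 = 1/2 ✓
b·c²: 2/3·1/4 + 1/6·1 = 1/3 ✓
b·Ac: 2/3·1/8 + 1/6·1/2 = 1/6 ✓
b·c³: 2/3·1/8 + 1/6·1 = 1/4 ✓
b·(c∘Ac): 2/3·1/16 + 1/6·1/2 = 1/8 ✓
b·Ac²: 2/3·(-11/64) + 1/6·19/16 = 1/12 ✓
b·A²c: 1/6·1/4 = 1/24 ✓; 4 stages ⇒ order 4.

4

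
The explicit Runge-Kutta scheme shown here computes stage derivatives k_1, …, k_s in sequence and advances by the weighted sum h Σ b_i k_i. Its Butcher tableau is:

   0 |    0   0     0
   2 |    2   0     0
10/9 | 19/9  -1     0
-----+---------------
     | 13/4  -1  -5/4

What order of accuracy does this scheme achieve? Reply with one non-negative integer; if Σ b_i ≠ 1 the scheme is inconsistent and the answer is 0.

1

b = (13/4, -1, -5/4)
c = (0, 2, 10/9)
Ac = (0, 0, -2)
Σ b_i: 13/4·1 + (-1)·1 + (-5/4)·1 = 1 ✓
b·c: (-1)·2 + (-5/4)·10/9 = -61/18 ≠ 1/2 ⇒ order 1.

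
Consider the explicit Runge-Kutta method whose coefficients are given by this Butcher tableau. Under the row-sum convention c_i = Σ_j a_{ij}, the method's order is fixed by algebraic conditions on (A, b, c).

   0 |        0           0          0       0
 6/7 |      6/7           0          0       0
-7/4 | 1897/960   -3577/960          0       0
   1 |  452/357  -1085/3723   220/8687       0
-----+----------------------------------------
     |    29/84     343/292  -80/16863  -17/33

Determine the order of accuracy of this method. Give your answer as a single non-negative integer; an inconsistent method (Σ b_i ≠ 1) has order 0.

b = (29/84, 343/292, -80/16863, -17/33)
c = (0, 6/7, -7/4, 1)
Ac = (0, 0, -511/160, -5/17)
Σ b_i: 29/84·1 + 343/292·1 + (-80/16863)·1 + (-17/33)·1 = 1 ✓
b·c: 343/292·6/7 + (-80/16863)·(-7/4) + (-17/33)·1 = 1/2 ✓
b·c²: 343/292·36/49 + (-80/16863)·49/16 + (-17/33)·1 = 1/3 ✓
b·Ac: (-80/16863)·(-511/160) + (-17/33)·(-5/17) = 1/6 ✓
b·c³: 343/292·216/343 + (-80/16863)·(-343/64) + (-17/33)·1 = 1/4 ✓
b·(c∘Ac): (-80/16863)·3577/640 + (-17/33)·(-5/17) = 1/8 ✓
b·Ac²: (-80/16863)·(-219/80) + (-17/33)·(-65/476) = 1/12 ✓
b·A²c: (-17/33)·(-11/136) = 1/24 ✓; 4 stages ⇒ order 4.

4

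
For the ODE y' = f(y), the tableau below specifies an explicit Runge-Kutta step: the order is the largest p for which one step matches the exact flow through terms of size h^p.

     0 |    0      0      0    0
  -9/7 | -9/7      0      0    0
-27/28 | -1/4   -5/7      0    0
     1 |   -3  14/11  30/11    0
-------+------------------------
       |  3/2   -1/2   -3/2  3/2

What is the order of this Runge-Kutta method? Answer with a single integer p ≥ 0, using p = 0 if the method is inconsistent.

1

b = (3/2, -1/2, -3/2, 3/2)
c = (0, -9/7, -27/28, 1)
Ac = (0, 0, 45/49, -657/154)
Σ b_i: 3/2·1 + (-1/2)·1 + (-3/2)·1 + 3/2·1 = 1 ✓
b·c: (-1/2)·(-9/7) + (-3/2)·(-27/28) + 3/2·1 = 201/56 ≠ 1/2 ⇒ order 1.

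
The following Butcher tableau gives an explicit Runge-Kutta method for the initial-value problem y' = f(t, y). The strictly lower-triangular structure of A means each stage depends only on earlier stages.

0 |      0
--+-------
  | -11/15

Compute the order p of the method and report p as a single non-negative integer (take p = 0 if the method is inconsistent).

b = (-11/15)
c = (0)
Σ b_i: (-11/15)·1 = -11/15 ≠ 1 ⇒ order 0.

0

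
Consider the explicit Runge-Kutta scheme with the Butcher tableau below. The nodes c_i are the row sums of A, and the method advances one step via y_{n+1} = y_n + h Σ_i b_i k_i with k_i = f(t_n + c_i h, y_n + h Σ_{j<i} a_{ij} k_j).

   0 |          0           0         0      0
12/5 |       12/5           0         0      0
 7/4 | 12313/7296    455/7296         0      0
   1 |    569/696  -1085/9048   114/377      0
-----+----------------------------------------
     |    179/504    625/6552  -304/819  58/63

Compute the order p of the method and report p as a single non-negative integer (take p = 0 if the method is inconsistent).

b = (179/504, 625/6552, -304/819, 58/63)
c = (0, 12/5, 7/4, 1)
Ac = (0, 0, 91/608, 7/29)
Σ b_i: 179/504·1 + 625/6552·1 + (-304/819)·1 + 58/63·1 = 1 ✓
b·c: 625/6552·12/5 + (-304/819)·7/4 + 58/63·1 = 1/2 ✓
b·c²: 625/6552·144/25 + (-304/819)·49/16 + 58/63·1 = 1/3 ✓
b·Ac: (-304/819)·91/608 + 58/63·7/29 = 1/6 ✓
b·c³: 625/6552·1728/125 + (-304/819)·343/64 + 58/63·1 = 1/4 ✓
b·(c∘Ac): (-304/819)·637/2432 + 58/63·7/29 = 1/8 ✓
b·Ac²: (-304/819)·273/760 + 58/63·273/1160 = 1/12 ✓
b·A²c: 58/63·21/464 = 1/24 ✓; 4 stages ⇒ order 4.

4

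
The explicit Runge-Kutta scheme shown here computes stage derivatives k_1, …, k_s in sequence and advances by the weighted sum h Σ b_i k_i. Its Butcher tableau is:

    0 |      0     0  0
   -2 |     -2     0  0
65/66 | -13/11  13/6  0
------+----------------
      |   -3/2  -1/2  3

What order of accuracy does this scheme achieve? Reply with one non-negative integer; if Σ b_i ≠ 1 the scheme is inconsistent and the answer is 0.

b = (-3/2, -1/2, 3)
c = (0, -2, 65/66)
Ac = (0, 0, -13/3)
Σ b_i: (-3/2)·1 + (-1/2)·1 + 3·1 = 1 ✓
b·c: (-1/2)·(-2) + 3·65/66 = 87/22 ≠ 1/2 ⇒ order 1.

1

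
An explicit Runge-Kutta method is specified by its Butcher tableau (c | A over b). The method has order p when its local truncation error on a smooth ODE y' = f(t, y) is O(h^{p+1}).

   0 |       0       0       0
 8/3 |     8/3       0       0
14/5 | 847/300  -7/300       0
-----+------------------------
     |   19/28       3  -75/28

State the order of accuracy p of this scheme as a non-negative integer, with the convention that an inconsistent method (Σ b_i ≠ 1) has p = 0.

3

b = (19/28, 3, -75/28)
c = (0, 8/3, 14/5)
Ac = (0, 0, -14/225)
Σ b_i: 19/28·1 + 3·1 + (-75/28)·1 = 1 ✓
b·c: 3·8/3 + (-75/28)·14/5 = 1/2 ✓
b·c²: 3·64/9 + (-75/28)·196/25 = 1/3 ✓
b·Ac: (-75/28)·(-14/225) = 1/6 ✓; 3 stages ⇒ order 3.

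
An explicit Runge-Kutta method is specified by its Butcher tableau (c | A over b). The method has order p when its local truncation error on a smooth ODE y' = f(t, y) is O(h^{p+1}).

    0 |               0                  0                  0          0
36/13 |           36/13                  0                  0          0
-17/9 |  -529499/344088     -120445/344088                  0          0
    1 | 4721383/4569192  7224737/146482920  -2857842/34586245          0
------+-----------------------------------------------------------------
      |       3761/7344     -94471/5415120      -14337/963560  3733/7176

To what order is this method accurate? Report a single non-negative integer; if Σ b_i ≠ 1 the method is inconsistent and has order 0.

b = (3761/7344, -94471/5415120, -14337/963560, 3733/7176)
c = (0, 36/13, -17/9, 1)
Ac = (0, 0, -9265/9558, 2185/7466)
Σ b_i: 3761/7344·1 + (-94471/5415120)·1 + (-14337/963560)·1 + 3733/7176·1 = 1 ✓
b·c: (-94471/5415120)·36/13 + (-14337/963560)·(-17/9) + 3733/7176·1 = 1/2 ✓
b·c²: (-94471/5415120)·1296/169 + (-14337/963560)·289/81 + 3733/7176·1 = 1/3 ✓
b·Ac: (-14337/963560)·(-9265/9558) + 3733/7176·2185/7466 = 1/6 ✓
b·c³: (-94471/5415120)·46656/2197 + (-14337/963560)·(-4913/729) + 3733/7176·1 = 1/4 ✓
b·(c∘Ac): (-14337/963560)·157505/86022 + 3733/7176·2185/7466 = 1/8 ✓
b·Ac²: (-14337/963560)·(-18530/6903) + 3733/7176·4048/48529 = 1/12 ✓
b·A²c: 3733/7176·299/3733 = 1/24 ✓; 4 stages ⇒ order 4.

4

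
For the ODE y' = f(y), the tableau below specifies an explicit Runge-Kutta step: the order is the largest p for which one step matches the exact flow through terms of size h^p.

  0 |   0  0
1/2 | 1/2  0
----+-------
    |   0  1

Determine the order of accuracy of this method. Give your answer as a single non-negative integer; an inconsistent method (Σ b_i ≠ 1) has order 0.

b = (0, 1)
c = (0, 1/2)
Σ b_i: 1·1 = 1 ✓
b·c: 1·1/2 = 1/2 ✓; 2 stages ⇒ order 2.

2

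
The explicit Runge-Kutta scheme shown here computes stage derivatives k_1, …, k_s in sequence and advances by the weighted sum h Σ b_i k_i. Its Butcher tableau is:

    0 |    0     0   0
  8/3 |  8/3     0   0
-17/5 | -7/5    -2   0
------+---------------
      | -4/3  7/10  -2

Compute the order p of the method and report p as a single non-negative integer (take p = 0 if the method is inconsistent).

b = (-4/3, 7/10, -2)
c = (0, 8/3, -17/5)
Ac = (0, 0, -16/3)
Σ b_i: (-4/3)·1 + 7/10·1 + (-2)·1 = -79/30 ≠ 1 ⇒ order 0.

0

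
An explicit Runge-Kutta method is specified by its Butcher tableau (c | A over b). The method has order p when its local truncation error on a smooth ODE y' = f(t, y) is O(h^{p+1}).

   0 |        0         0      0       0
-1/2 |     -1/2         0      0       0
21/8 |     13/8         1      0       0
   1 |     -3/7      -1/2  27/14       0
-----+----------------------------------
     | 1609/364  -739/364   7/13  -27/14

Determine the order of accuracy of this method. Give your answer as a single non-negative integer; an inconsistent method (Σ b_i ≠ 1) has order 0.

2

b = (1609/364, -739/364, 7/13, -27/14)
c = (0, -1/2, 21/8, 1)
Ac = (0, 0, -1/2, 85/16)
Σ b_i: 1609/364·1 + (-739/364)·1 + 7/13·1 + (-27/14)·1 = 1 ✓
b·c: (-739/364)·(-1/2) + 7/13·21/8 + (-27/14)·1 = 1/2 ✓
b·c²: (-739/364)·1/4 + 7/13·441/64 + (-27/14)·1 = 7421/5824 ≠ 1/3 ⇒ order 2.
b·Ac: 7/13·(-1/2) + (-27/14)·85/16 = -30619/2912 ≠ 1/6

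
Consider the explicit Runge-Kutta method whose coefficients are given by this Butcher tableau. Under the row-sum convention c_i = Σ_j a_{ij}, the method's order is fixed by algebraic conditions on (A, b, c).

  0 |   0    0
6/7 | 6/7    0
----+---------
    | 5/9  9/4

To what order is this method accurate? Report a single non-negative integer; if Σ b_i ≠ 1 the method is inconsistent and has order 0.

b = (5/9, 9/4)
c = (0, 6/7)
Σ b_i: 5/9·1 + 9/4·1 = 101/36 ≠ 1 ⇒ order 0.

0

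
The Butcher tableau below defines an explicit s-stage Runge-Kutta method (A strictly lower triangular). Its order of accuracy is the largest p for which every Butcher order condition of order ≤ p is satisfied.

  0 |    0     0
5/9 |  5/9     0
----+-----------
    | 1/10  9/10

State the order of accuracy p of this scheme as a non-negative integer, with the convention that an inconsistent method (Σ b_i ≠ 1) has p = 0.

2

b = (1/10, 9/10)
c = (0, 5/9)
Σ b_i: 1/10·1 + 9/10·1 = 1 ✓
b·c: 9/10·5/9 = 1/2 ✓; 2 stages ⇒ order 2.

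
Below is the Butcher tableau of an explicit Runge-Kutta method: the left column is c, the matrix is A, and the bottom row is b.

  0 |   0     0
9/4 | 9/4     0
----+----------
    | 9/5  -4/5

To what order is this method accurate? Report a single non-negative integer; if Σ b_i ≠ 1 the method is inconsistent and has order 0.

1

b = (9/5, -4/5)
c = (0, 9/4)
Σ b_i: 9/5·1 + (-4/5)·1 = 1 ✓
b·c: (-4/5)·9/4 = -9/5 ≠ 1/2 ⇒ order 1.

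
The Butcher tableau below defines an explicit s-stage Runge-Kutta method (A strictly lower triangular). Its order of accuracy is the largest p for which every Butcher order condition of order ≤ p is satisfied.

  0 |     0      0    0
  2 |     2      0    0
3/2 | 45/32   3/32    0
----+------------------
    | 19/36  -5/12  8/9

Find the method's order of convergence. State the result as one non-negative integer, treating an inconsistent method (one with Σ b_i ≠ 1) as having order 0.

3

b = (19/36, -5/12, 8/9)
c = (0, 2, 3/2)
Ac = (0, 0, 3/16)
Σ b_i: 19/36·1 + (-5/12)·1 + 8/9·1 = 1 ✓
b·c: (-5/12)·2 + 8/9·3/2 = 1/2 ✓
b·c²: (-5/12)·4 + 8/9·9/4 = 1/3 ✓
b·Ac: 8/9·3/16 = 1/6 ✓; 3 stages ⇒ order 3.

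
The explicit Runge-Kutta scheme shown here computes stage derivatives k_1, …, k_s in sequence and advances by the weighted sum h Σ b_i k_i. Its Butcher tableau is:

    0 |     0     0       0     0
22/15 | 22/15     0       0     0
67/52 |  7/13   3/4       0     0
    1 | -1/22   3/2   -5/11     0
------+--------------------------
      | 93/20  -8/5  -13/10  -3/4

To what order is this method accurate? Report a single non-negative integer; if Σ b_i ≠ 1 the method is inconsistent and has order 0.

1

b = (93/20, -8/5, -13/10, -3/4)
c = (0, 22/15, 67/52, 1)
Ac = (0, 0, 11/10, 4617/2860)
Σ b_i: 93/20·1 + (-8/5)·1 + (-13/10)·1 + (-3/4)·1 = 1 ✓
b·c: (-8/5)·22/15 + (-13/10)·67/52 + (-3/4)·1 = -2863/600 ≠ 1/2 ⇒ order 1.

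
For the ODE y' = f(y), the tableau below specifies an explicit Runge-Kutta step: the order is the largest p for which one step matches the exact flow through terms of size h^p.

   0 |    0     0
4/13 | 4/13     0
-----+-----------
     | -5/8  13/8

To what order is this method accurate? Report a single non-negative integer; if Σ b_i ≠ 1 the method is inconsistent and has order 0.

b = (-5/8, 13/8)
c = (0, 4/13)
Σ b_i: (-5/8)·1 + 13/8·1 = 1 ✓
b·c: 13/8·4/13 = 1/2 ✓; 2 stages ⇒ order 2.

2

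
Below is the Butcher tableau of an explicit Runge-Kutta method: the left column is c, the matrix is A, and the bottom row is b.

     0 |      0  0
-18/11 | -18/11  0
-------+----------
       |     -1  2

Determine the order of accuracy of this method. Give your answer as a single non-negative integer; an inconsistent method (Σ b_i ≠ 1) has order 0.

1

b = (-1, 2)
c = (0, -18/11)
Σ b_i: (-1)·1 + 2·1 = 1 ✓
b·c: 2·(-18/11) = -36/11 ≠ 1/2 ⇒ order 1.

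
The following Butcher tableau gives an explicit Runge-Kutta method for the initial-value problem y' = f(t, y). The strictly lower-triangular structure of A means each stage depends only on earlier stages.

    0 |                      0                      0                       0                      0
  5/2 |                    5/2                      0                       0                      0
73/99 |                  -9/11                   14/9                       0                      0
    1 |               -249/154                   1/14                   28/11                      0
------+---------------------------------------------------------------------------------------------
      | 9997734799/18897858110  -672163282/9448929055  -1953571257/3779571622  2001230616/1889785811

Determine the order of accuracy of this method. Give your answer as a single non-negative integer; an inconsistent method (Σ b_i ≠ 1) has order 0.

3

b = (9997734799/18897858110, -672163282/9448929055, -1953571257/3779571622, 2001230616/1889785811)
c = (0, 5/2, 73/99, 1)
Ac = (0, 0, 35/9, 62677/30492)
Σ b_i: 9997734799/18897858110·1 + (-672163282/9448929055)·1 + (-1953571257/3779571622)·1 + 2001230616/1889785811·1 = 1 ✓
b·c: (-672163282/9448929055)·5/2 + (-1953571257/3779571622)·73/99 + 2001230616/1889785811·1 = 1/2 ✓
b·c²: (-672163282/9448929055)·25/4 + (-1953571257/3779571622)·5329/9801 + 2001230616/1889785811·1 = 1/3 ✓
b·Ac: (-1953571257/3779571622)·35/9 + 2001230616/1889785811·62677/30492 = 1/6 ✓
b·c³: (-672163282/9448929055)·125/8 + (-1953571257/3779571622)·389017/970299 + 2001230616/1889785811·1 = -53016907421/204096867588 ≠ 1/4 ⇒ order 3.
b·(c∘Ac): (-1953571257/3779571622)·2555/891 + 2001230616/1889785811·62677/30492 = 2625158507/3779571622 ≠ 1/8
b·Ac²: (-1953571257/3779571622)·175/18 + 2001230616/1889785811·11051147/6037416 = -6930064934339/2245065543468 ≠ 1/12
b·A²c: 2001230616/1889785811·980/99 = 59430484960/5669357433 ≠ 1/24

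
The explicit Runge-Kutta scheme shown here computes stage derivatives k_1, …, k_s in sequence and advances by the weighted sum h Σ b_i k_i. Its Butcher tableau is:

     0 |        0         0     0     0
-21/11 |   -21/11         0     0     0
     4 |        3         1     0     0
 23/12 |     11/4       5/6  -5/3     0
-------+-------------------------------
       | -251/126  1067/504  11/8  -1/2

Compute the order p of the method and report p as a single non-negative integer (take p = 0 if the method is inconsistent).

b = (-251/126, 1067/504, 11/8, -1/2)
c = (0, -21/11, 4, 23/12)
Ac = (0, 0, -21/11, -545/66)
Σ b_i: (-251/126)·1 + 1067/504·1 + 11/8·1 + (-1/2)·1 = 1 ✓
b·c: 1067/504·(-21/11) + 11/8·4 + (-1/2)·23/12 = 1/2 ✓
b·c²: 1067/504·441/121 + 11/8·16 + (-1/2)·529/144 = 88321/3168 ≠ 1/3 ⇒ order 2.
b·Ac: 11/8·(-21/11) + (-1/2)·(-545/66) = 397/264 ≠ 1/6

2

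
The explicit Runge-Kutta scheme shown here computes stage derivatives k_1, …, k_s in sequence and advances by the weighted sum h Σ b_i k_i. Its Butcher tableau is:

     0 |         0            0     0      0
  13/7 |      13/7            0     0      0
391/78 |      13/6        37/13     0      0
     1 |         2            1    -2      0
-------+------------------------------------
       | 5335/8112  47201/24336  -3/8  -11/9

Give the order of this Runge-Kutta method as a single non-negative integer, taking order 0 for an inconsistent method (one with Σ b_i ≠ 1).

2

b = (5335/8112, 47201/24336, -3/8, -11/9)
c = (0, 13/7, 391/78, 1)
Ac = (0, 0, 37/7, -2230/273)
Σ b_i: 5335/8112·1 + 47201/24336·1 + (-3/8)·1 + (-11/9)·1 = 1 ✓
b·c: 47201/24336·13/7 + (-3/8)·391/78 + (-11/9)·1 = 1/2 ✓
b·c²: 47201/24336·169/49 + (-3/8)·152881/6084 + (-11/9)·1 = -449261/113568 ≠ 1/3 ⇒ order 2.
b·Ac: (-3/8)·37/7 + (-11/9)·(-2230/273) = 157279/19656 ≠ 1/6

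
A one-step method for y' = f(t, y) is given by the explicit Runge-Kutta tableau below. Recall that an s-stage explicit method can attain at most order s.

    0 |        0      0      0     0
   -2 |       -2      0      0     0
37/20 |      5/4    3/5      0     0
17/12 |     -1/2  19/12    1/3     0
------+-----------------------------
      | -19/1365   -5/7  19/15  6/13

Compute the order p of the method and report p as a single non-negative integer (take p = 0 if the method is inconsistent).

1

b = (-19/1365, -5/7, 19/15, 6/13)
c = (0, -2, 37/20, 17/12)
Ac = (0, 0, -6/5, -51/20)
Σ b_i: (-19/1365)·1 + (-5/7)·1 + 19/15·1 + 6/13·1 = 1 ✓
b·c: (-5/7)·(-2) + 19/15·37/20 + 6/13·17/12 = 120823/27300 ≠ 1/2 ⇒ order 1.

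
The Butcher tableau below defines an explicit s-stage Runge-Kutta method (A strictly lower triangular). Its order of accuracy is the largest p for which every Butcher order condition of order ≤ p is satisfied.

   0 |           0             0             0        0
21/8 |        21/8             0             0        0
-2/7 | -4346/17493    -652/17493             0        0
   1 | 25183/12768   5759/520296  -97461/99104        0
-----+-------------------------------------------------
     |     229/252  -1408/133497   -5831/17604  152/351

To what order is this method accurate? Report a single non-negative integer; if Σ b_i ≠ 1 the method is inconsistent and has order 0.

4

b = (229/252, -1408/133497, -5831/17604, 152/351)
c = (0, 21/8, -2/7, 1)
Ac = (0, 0, -163/1666, 377/1216)
Σ b_i: 229/252·1 + (-1408/133497)·1 + (-5831/17604)·1 + 152/351·1 = 1 ✓
b·c: (-1408/133497)·21/8 + (-5831/17604)·(-2/7) + 152/351·1 = 1/2 ✓
b·c²: (-1408/133497)·441/64 + (-5831/17604)·4/49 + 152/351·1 = 1/3 ✓
b·Ac: (-5831/17604)·(-163/1666) + 152/351·377/1216 = 1/6 ✓
b·c³: (-1408/133497)·9261/512 + (-5831/17604)·(-8/343) + 152/351·1 = 1/4 ✓
b·(c∘Ac): (-5831/17604)·163/5831 + 152/351·377/1216 = 1/8 ✓
b·Ac²: (-5831/17604)·(-489/1904) + 152/351·(-39/9728) = 1/12 ✓
b·A²c: 152/351·117/1216 = 1/24 ✓; 4 stages ⇒ order 4.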